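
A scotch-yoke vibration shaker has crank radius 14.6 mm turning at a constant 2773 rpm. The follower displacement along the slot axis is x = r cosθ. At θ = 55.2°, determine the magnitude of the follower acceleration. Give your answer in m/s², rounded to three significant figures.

ω = 290.4 rad/s (from 2773 rpm).
x = r cosθ ⇒ ẍ = −rω² cosθ (ω constant).
|a| = rω²|cosθ| = 0.0146·(290.4)²·|cos 55.2°| = 702.63 m/s².

703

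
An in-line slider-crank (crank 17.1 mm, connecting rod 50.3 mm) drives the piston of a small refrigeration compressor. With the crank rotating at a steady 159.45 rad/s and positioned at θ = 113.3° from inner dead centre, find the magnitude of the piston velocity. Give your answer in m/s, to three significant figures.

ω = 159.4 rad/s
For an in-line slider-crank, x = r cosθ + √(L² − r² sin²θ), so v = −rω sinθ·[1 + r cosθ/√(L² − r² sin²θ)].
With r = 0.0171 m, L = 0.0503 m, θ = 113.3°: √(L² − r² sin²θ) = 0.047785 m.
v = −0.0171·159.4·0.91845·[1 + 0.0171·-0.39555/0.047785] = -2.1498 m/s.
|v| = 2.1498 m/s.

2.15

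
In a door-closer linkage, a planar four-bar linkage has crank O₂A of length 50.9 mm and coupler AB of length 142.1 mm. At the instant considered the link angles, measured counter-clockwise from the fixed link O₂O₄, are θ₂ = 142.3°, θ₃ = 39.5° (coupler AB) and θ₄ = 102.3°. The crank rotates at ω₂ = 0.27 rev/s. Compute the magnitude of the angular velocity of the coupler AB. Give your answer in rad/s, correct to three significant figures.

0.439

ω₂ = 1.696 rad/s (from 0.27 rev/s).
Differentiating the loop-closure r₂e^{iθ₂}+r₃e^{iθ₃}=r₁+r₄e^{iθ₄} gives r₂ω₂e^{iθ₂}+r₃ω₃e^{iθ₃}=r₄ω₄e^{iθ₄}.
Eliminating the other unknown: ω₃ = r₂ω₂ sin(θ₄−θ₂) / [r₃ sin(θ₃−θ₄)].
Numerator sine = -0.64279; denominator sine = -0.88942.
Result = 0.0509·1.696·(-0.64279) / (0.1421·(-0.88942)) = +0.43917 rad/s; magnitude 0.43917 rad/s.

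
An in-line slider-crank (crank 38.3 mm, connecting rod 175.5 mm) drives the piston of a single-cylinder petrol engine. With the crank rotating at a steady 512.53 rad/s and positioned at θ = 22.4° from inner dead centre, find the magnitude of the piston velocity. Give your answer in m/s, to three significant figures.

8.99

ω = 512.5 rad/s
For an in-line slider-crank, x = r cosθ + √(L² − r² sin²θ), so v = −rω sinθ·[1 + r cosθ/√(L² − r² sin²θ)].
With r = 0.0383 m, L = 0.1755 m, θ = 22.4°: √(L² − r² sin²θ) = 0.17489 m.
v = −0.0383·512.5·0.38107·[1 + 0.0383·0.92455/0.17489] = -8.9949 m/s.
|v| = 8.9949 m/s.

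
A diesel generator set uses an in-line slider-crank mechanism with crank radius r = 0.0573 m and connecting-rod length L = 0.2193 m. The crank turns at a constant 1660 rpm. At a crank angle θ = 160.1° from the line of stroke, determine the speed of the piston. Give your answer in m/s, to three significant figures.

ω = 2π·1660/60 = 173.8 rad/s
For an in-line slider-crank, x = r cosθ + √(L² − r² sin²θ), so v = −rω sinθ·[1 + r cosθ/√(L² − r² sin²θ)].
With r = 0.0573 m, L = 0.2193 m, θ = 160.1°: √(L² − r² sin²θ) = 0.21843 m.
v = −0.0573·173.8·0.34038·[1 + 0.0573·-0.94029/0.21843] = -2.5541 m/s.
|v| = 2.5541 m/s.

2.55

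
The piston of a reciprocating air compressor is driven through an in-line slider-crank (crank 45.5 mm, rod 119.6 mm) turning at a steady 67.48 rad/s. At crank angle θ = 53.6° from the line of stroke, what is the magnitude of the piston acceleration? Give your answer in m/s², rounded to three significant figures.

ω = 67.48 rad/s
x(θ) = r cosθ + √(L² − r² sin²θ); with ω constant, a = ω²·d²x/dθ².
d²x/dθ² = −r cosθ − r²(cos2θ)/√u − r⁴ sin²2θ/(4u^{3/2}),  u = L² − r² sin²θ = 0.0129629 m².
Substituting r = 0.0455 m, L = 0.1196 m, θ = 53.6°: d²x/dθ² = -0.022286 m.
a = ω²·d²x/dθ² = (67.48)²·(-0.022286) = -101.48 m/s²;  |a| = 101.48 m/s².

101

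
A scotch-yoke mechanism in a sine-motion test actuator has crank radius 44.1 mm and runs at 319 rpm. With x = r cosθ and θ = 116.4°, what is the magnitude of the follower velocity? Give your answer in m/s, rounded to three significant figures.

1.32

ω = 33.41 rad/s (from 319 rpm).
x = r cosθ ⇒ ẋ = −rω sinθ.
|v| = rω|sinθ| = 0.0441·33.41·|sin 116.4°| = 1.3196 m/s.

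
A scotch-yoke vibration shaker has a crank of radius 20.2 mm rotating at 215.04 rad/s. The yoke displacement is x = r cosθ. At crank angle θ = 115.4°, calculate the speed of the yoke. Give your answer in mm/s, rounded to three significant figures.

ω = 215 rad/s
x = r cosθ ⇒ ẋ = −rω sinθ.
|v| = rω|sinθ| = 0.0202·215·|sin 115.4°| = 3.9239 m/s = 3923.9 mm/s.

3920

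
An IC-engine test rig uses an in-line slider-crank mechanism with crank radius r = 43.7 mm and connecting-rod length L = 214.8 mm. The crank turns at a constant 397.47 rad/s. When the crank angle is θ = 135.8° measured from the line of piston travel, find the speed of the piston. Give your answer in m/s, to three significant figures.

ω = 397.5 rad/s
For an in-line slider-crank, x = r cosθ + √(L² − r² sin²θ), so v = −rω sinθ·[1 + r cosθ/√(L² − r² sin²θ)].
With r = 0.0437 m, L = 0.2148 m, θ = 135.8°: √(L² − r² sin²θ) = 0.21263 m.
v = −0.0437·397.5·0.69717·[1 + 0.0437·-0.71691/0.21263] = -10.325 m/s.
|v| = 10.325 m/s.

10.3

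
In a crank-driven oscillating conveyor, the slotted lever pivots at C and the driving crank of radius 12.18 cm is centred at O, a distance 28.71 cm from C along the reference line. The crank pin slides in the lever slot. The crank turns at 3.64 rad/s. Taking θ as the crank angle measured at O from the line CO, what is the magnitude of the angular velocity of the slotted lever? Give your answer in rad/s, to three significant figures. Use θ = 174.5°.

2.63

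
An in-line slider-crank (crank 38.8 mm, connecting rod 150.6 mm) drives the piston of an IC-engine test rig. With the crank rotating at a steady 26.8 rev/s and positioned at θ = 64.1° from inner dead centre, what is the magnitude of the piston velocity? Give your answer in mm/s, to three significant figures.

ω = 2π·26.8 = 168.4 rad/s
For an in-line slider-crank, x = r cosθ + √(L² − r² sin²θ), so v = −rω sinθ·[1 + r cosθ/√(L² − r² sin²θ)].
With r = 0.0388 m, L = 0.1506 m, θ = 64.1°: √(L² − r² sin²θ) = 0.1465 m.
v = −0.0388·168.4·0.89956·[1 + 0.0388·0.43680/0.1465] = -6.5572 m/s.
|v| = 6.5572 m/s = 6557.2 mm/s.

6560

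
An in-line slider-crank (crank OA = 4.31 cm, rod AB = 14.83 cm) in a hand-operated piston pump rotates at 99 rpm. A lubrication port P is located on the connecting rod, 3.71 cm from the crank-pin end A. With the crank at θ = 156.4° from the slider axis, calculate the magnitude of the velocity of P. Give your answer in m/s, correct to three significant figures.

ω = 10.37 rad/s.  Crank-pin speed |V_A| = rω = 0.44683 m/s, perpendicular to OA.
Rod angle: sinφ = −(r/L) sinθ ⇒ φ = -6.682°; ω_rod = −rω cosθ/√(L²−r²sin²θ) = +2.7799 rad/s.
V_P = V_A + ω_rod × AP, with AP = 0.0371 m along the rod.
Components: V_Px = −rω sinθ − a·ω_rod·sinφ = -0.16689 m/s;  V_Py = rω cosθ + a·ω_rod·cosφ = -0.30702 m/s.
|V_P| = √(V_Px² + V_Py²) = 0.34945 m/s.

0.349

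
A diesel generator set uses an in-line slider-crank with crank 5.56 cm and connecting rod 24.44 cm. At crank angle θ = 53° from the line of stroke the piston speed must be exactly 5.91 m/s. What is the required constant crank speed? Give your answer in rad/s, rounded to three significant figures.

For an in-line slider-crank, |v_piston| = rω|sinθ|·[1 + r cosθ/√(L² − r² sin²θ)].
With r = 0.0556 m, L = 0.2444 m, θ = 53°: the bracketed kinematic factor |dx/dθ| = 0.050586 m.
ω = v/|dx/dθ| = 5.91/0.050586 = 116.83 rad/s.

117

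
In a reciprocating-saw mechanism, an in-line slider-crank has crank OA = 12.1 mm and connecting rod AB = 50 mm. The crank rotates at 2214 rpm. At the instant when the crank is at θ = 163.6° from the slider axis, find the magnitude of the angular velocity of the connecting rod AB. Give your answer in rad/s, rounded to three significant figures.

54.0

ω = 231.8 rad/s (converted from 2214 rpm).
The rod makes angle φ with the slider axis where L sinφ = r sinθ; differentiating, L cosφ·φ̇ = r ω cosθ.
L cosφ = √(L² − r² sin²θ) = 0.049883 m.
|ω_rod| = r ω |cosθ| / √(L² − r² sin²θ) = 0.0121·231.8·0.95931/0.049883 = 53.951 rad/s.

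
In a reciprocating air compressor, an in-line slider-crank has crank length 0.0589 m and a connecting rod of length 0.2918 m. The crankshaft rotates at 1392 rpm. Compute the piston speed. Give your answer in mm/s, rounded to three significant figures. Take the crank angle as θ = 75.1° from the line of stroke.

ω = 2π·1392/60 = 145.8 rad/s
For an in-line slider-crank, x = r cosθ + √(L² − r² sin²θ), so v = −rω sinθ·[1 + r cosθ/√(L² − r² sin²θ)].
With r = 0.0589 m, L = 0.2918 m, θ = 75.1°: √(L² − r² sin²θ) = 0.28619 m.
v = −0.0589·145.8·0.96638·[1 + 0.0589·0.25713/0.28619] = -8.7362 m/s.
|v| = 8.7362 m/s = 8736.2 mm/s.

8740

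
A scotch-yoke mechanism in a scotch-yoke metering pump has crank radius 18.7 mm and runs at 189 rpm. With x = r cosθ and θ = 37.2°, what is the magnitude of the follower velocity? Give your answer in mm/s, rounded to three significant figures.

ω = 19.79 rad/s (from 189 rpm).
x = r cosθ ⇒ ẋ = −rω sinθ.
|v| = rω|sinθ| = 0.0187·19.79·|sin 37.2°| = 0.22377 m/s = 223.77 mm/s.

224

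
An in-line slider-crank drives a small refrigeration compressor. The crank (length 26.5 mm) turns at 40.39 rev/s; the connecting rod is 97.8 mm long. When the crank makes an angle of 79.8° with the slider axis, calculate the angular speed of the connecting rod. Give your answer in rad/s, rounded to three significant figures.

ω = 253.8 rad/s (converted from 40.39 rev/s).
The rod makes angle φ with the slider axis where L sinφ = r sinθ; differentiating, L cosφ·φ̇ = r ω cosθ.
L cosφ = √(L² − r² sin²θ) = 0.094258 m.
|ω_rod| = r ω |cosθ| / √(L² − r² sin²θ) = 0.0265·253.8·0.17708/0.094258 = 12.635 rad/s.

12.6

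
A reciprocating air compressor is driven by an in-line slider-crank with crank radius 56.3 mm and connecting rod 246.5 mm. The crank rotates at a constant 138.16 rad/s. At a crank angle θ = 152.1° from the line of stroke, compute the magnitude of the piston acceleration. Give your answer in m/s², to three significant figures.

ω = 138.2 rad/s
x(θ) = r cosθ + √(L² − r² sin²θ); with ω constant, a = ω²·d²x/dθ².
d²x/dθ² = −r cosθ − r²(cos2θ)/√u − r⁴ sin²2θ/(4u^{3/2}),  u = L² − r² sin²θ = 0.0600682 m².
Substituting r = 0.0563 m, L = 0.2465 m, θ = 152.1°: d²x/dθ² = +0.04237 m.
a = ω²·d²x/dθ² = (138.2)²·(+0.04237) = +808.77 m/s²;  |a| = 808.77 m/s².

809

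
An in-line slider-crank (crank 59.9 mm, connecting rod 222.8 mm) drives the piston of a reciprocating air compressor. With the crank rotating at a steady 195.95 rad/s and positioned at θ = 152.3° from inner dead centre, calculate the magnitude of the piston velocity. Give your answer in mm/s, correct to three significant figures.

4150

ω = 195.9 rad/s
For an in-line slider-crank, x = r cosθ + √(L² − r² sin²θ), so v = −rω sinθ·[1 + r cosθ/√(L² − r² sin²θ)].
With r = 0.0599 m, L = 0.2228 m, θ = 152.3°: √(L² − r² sin²θ) = 0.22105 m.
v = −0.0599·195.9·0.46484·[1 + 0.0599·-0.88539/0.22105] = -4.147 m/s.
|v| = 4.147 m/s = 4147 mm/s.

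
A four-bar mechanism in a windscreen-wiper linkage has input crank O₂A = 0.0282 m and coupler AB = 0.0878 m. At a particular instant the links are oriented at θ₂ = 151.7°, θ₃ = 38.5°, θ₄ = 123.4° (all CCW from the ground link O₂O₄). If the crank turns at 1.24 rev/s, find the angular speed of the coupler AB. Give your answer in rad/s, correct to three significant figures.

1.19

ω₂ = 7.791 rad/s (from 1.24 rev/s).
Differentiating the loop-closure r₂e^{iθ₂}+r₃e^{iθ₃}=r₁+r₄e^{iθ₄} gives r₂ω₂e^{iθ₂}+r₃ω₃e^{iθ₃}=r₄ω₄e^{iθ₄}.
Eliminating the other unknown: ω₃ = r₂ω₂ sin(θ₄−θ₂) / [r₃ sin(θ₃−θ₄)].
Numerator sine = -0.47409; denominator sine = -0.99604.
Result = 0.0282·7.791·(-0.47409) / (0.0878·(-0.99604)) = +1.1911 rad/s; magnitude 1.1911 rad/s.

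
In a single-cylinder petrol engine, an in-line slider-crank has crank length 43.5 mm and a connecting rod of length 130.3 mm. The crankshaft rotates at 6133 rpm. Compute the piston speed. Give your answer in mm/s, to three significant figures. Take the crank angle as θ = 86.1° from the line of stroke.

28500

ω = 2π·6133/60 = 642.2 rad/s
For an in-line slider-crank, x = r cosθ + √(L² − r² sin²θ), so v = −rω sinθ·[1 + r cosθ/√(L² − r² sin²θ)].
With r = 0.0435 m, L = 0.1303 m, θ = 86.1°: √(L² − r² sin²θ) = 0.12286 m.
v = −0.0435·642.2·0.99768·[1 + 0.0435·0.06802/0.12286] = -28.544 m/s.
|v| = 28.544 m/s = 28544 mm/s.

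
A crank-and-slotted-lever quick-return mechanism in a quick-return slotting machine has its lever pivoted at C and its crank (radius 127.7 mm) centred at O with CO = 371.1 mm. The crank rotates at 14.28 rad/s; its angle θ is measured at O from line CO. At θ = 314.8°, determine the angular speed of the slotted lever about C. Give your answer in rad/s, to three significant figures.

ω = 14.28 rad/s
Crank pin A relative to C: A = (d + r cosθ, r sinθ); lever angle φ = atan2(r sinθ, d + r cosθ).
Differentiating tanφ: φ̇ = rω(d cosθ + r)/(d² + r² + 2dr cosθ).
d² + r² + 2dr cosθ = |CA|² = 0.220807 m²;  d cosθ + r = +0.38919 m.
|ω_lever| = |0.1277·14.28·+0.38919| / 0.220807 = 3.2142 rad/s.

3.21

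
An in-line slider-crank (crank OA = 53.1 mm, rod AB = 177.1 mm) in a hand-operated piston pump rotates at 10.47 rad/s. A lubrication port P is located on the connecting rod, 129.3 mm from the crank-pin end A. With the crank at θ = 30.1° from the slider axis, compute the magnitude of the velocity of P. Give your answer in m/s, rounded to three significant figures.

0.357

ω = 10.47 rad/s.  Crank-pin speed |V_A| = rω = 0.55596 m/s, perpendicular to OA.
Rod angle: sinφ = −(r/L) sinθ ⇒ φ = -8.648°; ω_rod = −rω cosθ/√(L²−r²sin²θ) = -2.7471 rad/s.
V_P = V_A + ω_rod × AP, with AP = 0.1293 m along the rod.
Components: V_Px = −rω sinθ − a·ω_rod·sinφ = -0.33223 m/s;  V_Py = rω cosθ + a·ω_rod·cosφ = +0.12982 m/s.
|V_P| = √(V_Px² + V_Py²) = 0.35669 m/s.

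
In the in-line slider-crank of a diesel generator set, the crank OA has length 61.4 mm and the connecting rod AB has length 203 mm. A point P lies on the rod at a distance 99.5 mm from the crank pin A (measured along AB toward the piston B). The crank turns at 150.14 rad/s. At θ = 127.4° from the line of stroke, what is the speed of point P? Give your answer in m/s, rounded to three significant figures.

7.23

ω = 150.1 rad/s.  Crank-pin speed |V_A| = rω = 9.2186 m/s, perpendicular to OA.
Rod angle: sinφ = −(r/L) sinθ ⇒ φ = -13.903°; ω_rod = −rω cosθ/√(L²−r²sin²θ) = +28.414 rad/s.
V_P = V_A + ω_rod × AP, with AP = 0.0995 m along the rod.
Components: V_Px = −rω sinθ − a·ω_rod·sinφ = -6.6441 m/s;  V_Py = rω cosθ + a·ω_rod·cosφ = -2.8547 m/s.
|V_P| = √(V_Px² + V_Py²) = 7.2314 m/s.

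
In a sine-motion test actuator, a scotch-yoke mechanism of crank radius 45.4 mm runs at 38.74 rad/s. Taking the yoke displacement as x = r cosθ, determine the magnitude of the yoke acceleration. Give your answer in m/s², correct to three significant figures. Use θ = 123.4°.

37.5

ω = 38.74 rad/s
x = r cosθ ⇒ ẍ = −rω² cosθ (ω constant).
|a| = rω²|cosθ| = 0.0454·(38.74)²·|cos 123.4°| = 37.507 m/s².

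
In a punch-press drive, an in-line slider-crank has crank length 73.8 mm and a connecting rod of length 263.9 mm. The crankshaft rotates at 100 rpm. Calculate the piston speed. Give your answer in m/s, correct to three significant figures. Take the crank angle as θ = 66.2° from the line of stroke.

0.790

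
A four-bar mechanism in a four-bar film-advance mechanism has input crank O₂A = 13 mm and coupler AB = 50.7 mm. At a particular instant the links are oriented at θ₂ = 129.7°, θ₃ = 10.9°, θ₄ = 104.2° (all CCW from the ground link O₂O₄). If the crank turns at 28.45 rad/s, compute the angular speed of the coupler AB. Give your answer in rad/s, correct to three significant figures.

3.15

ω₂ = 28.45 rad/s
Differentiating the loop-closure r₂e^{iθ₂}+r₃e^{iθ₃}=r₁+r₄e^{iθ₄} gives r₂ω₂e^{iθ₂}+r₃ω₃e^{iθ₃}=r₄ω₄e^{iθ₄}.
Eliminating the other unknown: ω₃ = r₂ω₂ sin(θ₄−θ₂) / [r₃ sin(θ₃−θ₄)].
Numerator sine = -0.43051; denominator sine = -0.99834.
Result = 0.013·28.45·(-0.43051) / (0.0507·(-0.99834)) = +3.1457 rad/s; magnitude 3.1457 rad/s.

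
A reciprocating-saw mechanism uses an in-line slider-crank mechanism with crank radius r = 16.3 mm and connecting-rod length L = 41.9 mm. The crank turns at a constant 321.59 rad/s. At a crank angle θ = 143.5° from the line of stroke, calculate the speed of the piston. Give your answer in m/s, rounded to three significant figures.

ω = 321.6 rad/s
For an in-line slider-crank, x = r cosθ + √(L² − r² sin²θ), so v = −rω sinθ·[1 + r cosθ/√(L² − r² sin²θ)].
With r = 0.0163 m, L = 0.0419 m, θ = 143.5°: √(L² − r² sin²θ) = 0.040763 m.
v = −0.0163·321.6·0.59482·[1 + 0.0163·-0.80386/0.040763] = -2.1158 m/s.
|v| = 2.1158 m/s.

2.12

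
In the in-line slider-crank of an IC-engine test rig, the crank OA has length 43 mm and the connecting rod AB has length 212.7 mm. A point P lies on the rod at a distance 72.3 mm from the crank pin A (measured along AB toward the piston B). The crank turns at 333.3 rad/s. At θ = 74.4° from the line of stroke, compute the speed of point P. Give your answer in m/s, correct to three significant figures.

14.3

ω = 333.3 rad/s.  Crank-pin speed |V_A| = rω = 14.332 m/s, perpendicular to OA.
Rod angle: sinφ = −(r/L) sinθ ⇒ φ = -11.228°; ω_rod = −rω cosθ/√(L²−r²sin²θ) = -18.474 rad/s.
V_P = V_A + ω_rod × AP, with AP = 0.0723 m along the rod.
Components: V_Px = −rω sinθ − a·ω_rod·sinφ = -14.064 m/s;  V_Py = rω cosθ + a·ω_rod·cosφ = +2.5441 m/s.
|V_P| = √(V_Px² + V_Py²) = 14.292 m/s.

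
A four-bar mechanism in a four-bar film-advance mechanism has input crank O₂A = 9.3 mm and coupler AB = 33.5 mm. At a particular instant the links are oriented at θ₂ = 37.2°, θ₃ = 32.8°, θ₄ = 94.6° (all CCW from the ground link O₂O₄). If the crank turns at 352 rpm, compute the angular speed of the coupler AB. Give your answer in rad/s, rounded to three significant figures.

ω₂ = 36.86 rad/s (from 352 rpm).
Differentiating the loop-closure r₂e^{iθ₂}+r₃e^{iθ₃}=r₁+r₄e^{iθ₄} gives r₂ω₂e^{iθ₂}+r₃ω₃e^{iθ₃}=r₄ω₄e^{iθ₄}.
Eliminating the other unknown: ω₃ = r₂ω₂ sin(θ₄−θ₂) / [r₃ sin(θ₃−θ₄)].
Numerator sine = +0.84245; denominator sine = -0.88130.
Result = 0.0093·36.86·(+0.84245) / (0.0335·(-0.88130)) = -9.782 rad/s; magnitude 9.782 rad/s.

9.78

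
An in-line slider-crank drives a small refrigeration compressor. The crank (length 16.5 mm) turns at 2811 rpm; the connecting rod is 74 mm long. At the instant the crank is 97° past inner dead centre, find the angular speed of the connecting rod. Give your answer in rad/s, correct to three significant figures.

8.20

ω = 294.4 rad/s (converted from 2811 rpm).
The rod makes angle φ with the slider axis where L sinφ = r sinθ; differentiating, L cosφ·φ̇ = r ω cosθ.
L cosφ = √(L² − r² sin²θ) = 0.072165 m.
|ω_rod| = r ω |cosθ| / √(L² − r² sin²θ) = 0.0165·294.4·0.12187/0.072165 = 8.2024 rad/s.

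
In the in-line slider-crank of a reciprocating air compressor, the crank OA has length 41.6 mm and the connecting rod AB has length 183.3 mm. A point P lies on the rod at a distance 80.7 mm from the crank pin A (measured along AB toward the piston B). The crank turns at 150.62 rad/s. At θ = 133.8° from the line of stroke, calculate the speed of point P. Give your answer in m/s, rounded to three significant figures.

4.86

ω = 150.6 rad/s.  Crank-pin speed |V_A| = rω = 6.2658 m/s, perpendicular to OA.
Rod angle: sinφ = −(r/L) sinθ ⇒ φ = -9.428°; ω_rod = −rω cosθ/√(L²−r²sin²θ) = +23.984 rad/s.
V_P = V_A + ω_rod × AP, with AP = 0.0807 m along the rod.
Components: V_Px = −rω sinθ − a·ω_rod·sinφ = -4.2054 m/s;  V_Py = rω cosθ + a·ω_rod·cosφ = -2.4275 m/s.
|V_P| = √(V_Px² + V_Py²) = 4.8557 m/s.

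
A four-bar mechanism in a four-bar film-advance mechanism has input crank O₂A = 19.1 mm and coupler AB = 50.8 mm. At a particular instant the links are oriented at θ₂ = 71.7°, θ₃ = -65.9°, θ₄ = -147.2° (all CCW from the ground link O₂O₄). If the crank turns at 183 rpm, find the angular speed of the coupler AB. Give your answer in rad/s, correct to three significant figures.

4.58

ω₂ = 19.16 rad/s (from 183 rpm).
Differentiating the loop-closure r₂e^{iθ₂}+r₃e^{iθ₃}=r₁+r₄e^{iθ₄} gives r₂ω₂e^{iθ₂}+r₃ω₃e^{iθ₃}=r₄ω₄e^{iθ₄}.
Eliminating the other unknown: ω₃ = r₂ω₂ sin(θ₄−θ₂) / [r₃ sin(θ₃−θ₄)].
Numerator sine = +0.62796; denominator sine = +0.98849.
Result = 0.0191·19.16·(+0.62796) / (0.0508·(+0.98849)) = +4.5773 rad/s; magnitude 4.5773 rad/s.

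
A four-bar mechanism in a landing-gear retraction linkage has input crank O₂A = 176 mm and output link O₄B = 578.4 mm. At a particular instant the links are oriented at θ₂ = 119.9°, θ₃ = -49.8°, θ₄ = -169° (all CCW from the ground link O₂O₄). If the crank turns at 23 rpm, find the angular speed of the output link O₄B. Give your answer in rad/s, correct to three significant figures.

0.150

ω₂ = 2.409 rad/s (from 23 rpm).
Differentiating the loop-closure r₂e^{iθ₂}+r₃e^{iθ₃}=r₁+r₄e^{iθ₄} gives r₂ω₂e^{iθ₂}+r₃ω₃e^{iθ₃}=r₄ω₄e^{iθ₄}.
Eliminating the other unknown: ω₄ = r₂ω₂ sin(θ₂−θ₃) / [r₄ sin(θ₄−θ₃)].
Numerator sine = +0.17880; denominator sine = -0.87292.
Result = 0.176·2.409·(+0.17880) / (0.5784·(-0.87292)) = -0.15012 rad/s; magnitude 0.15012 rad/s.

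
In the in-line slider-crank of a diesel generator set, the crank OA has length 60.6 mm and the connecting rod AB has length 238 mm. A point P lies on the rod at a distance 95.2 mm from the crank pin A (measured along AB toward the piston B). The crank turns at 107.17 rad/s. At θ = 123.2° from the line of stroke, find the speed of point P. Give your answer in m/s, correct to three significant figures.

5.55

ω = 107.2 rad/s.  Crank-pin speed |V_A| = rω = 6.4945 m/s, perpendicular to OA.
Rod angle: sinφ = −(r/L) sinθ ⇒ φ = -12.302°; ω_rod = −rω cosθ/√(L²−r²sin²θ) = +15.293 rad/s.
V_P = V_A + ω_rod × AP, with AP = 0.0952 m along the rod.
Components: V_Px = −rω sinθ − a·ω_rod·sinφ = -5.1242 m/s;  V_Py = rω cosθ + a·ω_rod·cosφ = -2.1337 m/s.
|V_P| = √(V_Px² + V_Py²) = 5.5507 m/s.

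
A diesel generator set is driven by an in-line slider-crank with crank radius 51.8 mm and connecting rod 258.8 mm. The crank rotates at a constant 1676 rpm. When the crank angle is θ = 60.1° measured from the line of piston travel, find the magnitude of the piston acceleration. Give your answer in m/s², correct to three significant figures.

ω = 2π·1676/60 = 175.5 rad/s
x(θ) = r cosθ + √(L² − r² sin²θ); with ω constant, a = ω²·d²x/dθ².
d²x/dθ² = −r cosθ − r²(cos2θ)/√u − r⁴ sin²2θ/(4u^{3/2}),  u = L² − r² sin²θ = 0.064961 m².
Substituting r = 0.0518 m, L = 0.2588 m, θ = 60.1°: d²x/dθ² = -0.020607 m.
a = ω²·d²x/dθ² = (175.5)²·(-0.020607) = -634.78 m/s²;  |a| = 634.78 m/s².

635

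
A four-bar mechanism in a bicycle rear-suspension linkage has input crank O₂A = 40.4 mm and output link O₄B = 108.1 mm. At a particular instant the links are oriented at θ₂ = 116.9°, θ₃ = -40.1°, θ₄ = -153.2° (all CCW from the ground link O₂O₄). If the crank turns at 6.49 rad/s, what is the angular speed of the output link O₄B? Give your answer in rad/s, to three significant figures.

ω₂ = 6.49 rad/s
Differentiating the loop-closure r₂e^{iθ₂}+r₃e^{iθ₃}=r₁+r₄e^{iθ₄} gives r₂ω₂e^{iθ₂}+r₃ω₃e^{iθ₃}=r₄ω₄e^{iθ₄}.
Eliminating the other unknown: ω₄ = r₂ω₂ sin(θ₂−θ₃) / [r₄ sin(θ₄−θ₃)].
Numerator sine = +0.39073; denominator sine = -0.91982.
Result = 0.0404·6.49·(+0.39073) / (0.1081·(-0.91982)) = -1.0303 rad/s; magnitude 1.0303 rad/s.

1.03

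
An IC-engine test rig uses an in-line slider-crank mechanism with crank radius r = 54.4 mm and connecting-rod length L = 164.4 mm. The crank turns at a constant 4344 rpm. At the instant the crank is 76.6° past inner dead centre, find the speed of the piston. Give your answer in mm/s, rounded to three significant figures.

26000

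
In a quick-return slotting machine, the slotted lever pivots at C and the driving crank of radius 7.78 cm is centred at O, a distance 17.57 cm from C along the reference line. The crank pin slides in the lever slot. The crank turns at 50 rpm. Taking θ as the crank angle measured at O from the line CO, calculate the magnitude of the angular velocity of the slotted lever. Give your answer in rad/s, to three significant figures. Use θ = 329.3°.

ω = 5.236 rad/s (from 50 rpm).
Crank pin A relative to C: A = (d + r cosθ, r sinθ); lever angle φ = atan2(r sinθ, d + r cosθ).
Differentiating tanφ: φ̇ = rω(d cosθ + r)/(d² + r² + 2dr cosθ).
d² + r² + 2dr cosθ = |CA|² = 0.0604308 m²;  d cosθ + r = +0.22888 m.
|ω_lever| = |0.0778·5.236·+0.22888| / 0.0604308 = 1.5428 rad/s.

1.54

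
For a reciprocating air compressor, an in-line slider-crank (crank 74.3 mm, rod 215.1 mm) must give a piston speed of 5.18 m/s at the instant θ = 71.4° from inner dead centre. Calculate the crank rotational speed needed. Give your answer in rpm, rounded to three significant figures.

For an in-line slider-crank, |v_piston| = rω|sinθ|·[1 + r cosθ/√(L² − r² sin²θ)].
With r = 0.0743 m, L = 0.2151 m, θ = 71.4°: the bracketed kinematic factor |dx/dθ| = 0.07863 m.
ω = v/|dx/dθ| = 5.18/0.07863 = 65.878 rad/s.
N = 60ω/(2π) = 629.09 rpm.

629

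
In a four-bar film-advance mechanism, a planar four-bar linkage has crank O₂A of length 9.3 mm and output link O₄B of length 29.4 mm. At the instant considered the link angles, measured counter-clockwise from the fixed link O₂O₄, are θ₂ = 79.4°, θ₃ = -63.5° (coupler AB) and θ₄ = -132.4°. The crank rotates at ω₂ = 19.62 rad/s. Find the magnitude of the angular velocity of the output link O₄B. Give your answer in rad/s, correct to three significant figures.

ω₂ = 19.62 rad/s
Differentiating the loop-closure r₂e^{iθ₂}+r₃e^{iθ₃}=r₁+r₄e^{iθ₄} gives r₂ω₂e^{iθ₂}+r₃ω₃e^{iθ₃}=r₄ω₄e^{iθ₄}.
Eliminating the other unknown: ω₄ = r₂ω₂ sin(θ₂−θ₃) / [r₄ sin(θ₄−θ₃)].
Numerator sine = +0.60321; denominator sine = -0.93295.
Result = 0.0093·19.62·(+0.60321) / (0.0294·(-0.93295)) = -4.0127 rad/s; magnitude 4.0127 rad/s.

4.01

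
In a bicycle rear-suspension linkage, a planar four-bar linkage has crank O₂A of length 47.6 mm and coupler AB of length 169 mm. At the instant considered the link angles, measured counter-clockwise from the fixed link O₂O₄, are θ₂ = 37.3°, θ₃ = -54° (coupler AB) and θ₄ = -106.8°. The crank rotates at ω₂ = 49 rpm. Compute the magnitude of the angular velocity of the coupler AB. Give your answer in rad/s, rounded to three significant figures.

1.06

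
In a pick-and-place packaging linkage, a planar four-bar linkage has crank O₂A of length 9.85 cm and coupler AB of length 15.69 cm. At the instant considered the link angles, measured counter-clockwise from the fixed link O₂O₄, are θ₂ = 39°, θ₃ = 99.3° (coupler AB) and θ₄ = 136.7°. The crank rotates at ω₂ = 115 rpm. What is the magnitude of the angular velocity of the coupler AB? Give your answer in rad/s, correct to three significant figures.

ω₂ = 12.04 rad/s (from 115 rpm).
Differentiating the loop-closure r₂e^{iθ₂}+r₃e^{iθ₃}=r₁+r₄e^{iθ₄} gives r₂ω₂e^{iθ₂}+r₃ω₃e^{iθ₃}=r₄ω₄e^{iθ₄}.
Eliminating the other unknown: ω₃ = r₂ω₂ sin(θ₄−θ₂) / [r₃ sin(θ₃−θ₄)].
Numerator sine = +0.99098; denominator sine = -0.60738.
Result = 0.0985·12.04·(+0.99098) / (0.1569·(-0.60738)) = -12.335 rad/s; magnitude 12.335 rad/s.

12.3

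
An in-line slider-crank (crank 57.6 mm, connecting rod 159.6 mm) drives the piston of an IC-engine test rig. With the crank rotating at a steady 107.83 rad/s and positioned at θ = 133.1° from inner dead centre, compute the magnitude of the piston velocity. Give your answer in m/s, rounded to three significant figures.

3.38

ω = 107.8 rad/s
For an in-line slider-crank, x = r cosθ + √(L² − r² sin²θ), so v = −rω sinθ·[1 + r cosθ/√(L² − r² sin²θ)].
With r = 0.0576 m, L = 0.1596 m, θ = 133.1°: √(L² − r² sin²θ) = 0.15396 m.
v = −0.0576·107.8·0.73016·[1 + 0.0576·-0.68327/0.15396] = -3.3757 m/s.
|v| = 3.3757 m/s.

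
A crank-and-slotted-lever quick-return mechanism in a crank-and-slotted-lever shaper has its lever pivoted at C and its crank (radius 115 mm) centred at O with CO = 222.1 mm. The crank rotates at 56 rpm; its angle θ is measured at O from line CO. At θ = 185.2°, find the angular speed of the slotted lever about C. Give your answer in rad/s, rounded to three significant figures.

ω = 5.864 rad/s (from 56 rpm).
Crank pin A relative to C: A = (d + r cosθ, r sinθ); lever angle φ = atan2(r sinθ, d + r cosθ).
Differentiating tanφ: φ̇ = rω(d cosθ + r)/(d² + r² + 2dr cosθ).
d² + r² + 2dr cosθ = |CA|² = 0.0116806 m²;  d cosθ + r = -0.10619 m.
|ω_lever| = |0.115·5.864·-0.10619| / 0.0116806 = 6.1308 rad/s.

6.13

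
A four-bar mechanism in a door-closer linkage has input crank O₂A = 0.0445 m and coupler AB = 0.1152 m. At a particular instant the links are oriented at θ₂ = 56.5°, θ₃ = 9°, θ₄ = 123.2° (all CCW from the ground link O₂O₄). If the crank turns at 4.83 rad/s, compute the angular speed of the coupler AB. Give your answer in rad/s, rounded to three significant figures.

ω₂ = 4.83 rad/s
Differentiating the loop-closure r₂e^{iθ₂}+r₃e^{iθ₃}=r₁+r₄e^{iθ₄} gives r₂ω₂e^{iθ₂}+r₃ω₃e^{iθ₃}=r₄ω₄e^{iθ₄}.
Eliminating the other unknown: ω₃ = r₂ω₂ sin(θ₄−θ₂) / [r₃ sin(θ₃−θ₄)].
Numerator sine = +0.91845; denominator sine = -0.91212.
Result = 0.0445·4.83·(+0.91845) / (0.1152·(-0.91212)) = -1.8787 rad/s; magnitude 1.8787 rad/s.

1.88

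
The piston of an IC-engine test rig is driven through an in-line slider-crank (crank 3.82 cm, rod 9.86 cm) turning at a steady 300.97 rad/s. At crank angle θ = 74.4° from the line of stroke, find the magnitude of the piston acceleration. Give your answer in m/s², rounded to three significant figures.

ω = 301 rad/s
x(θ) = r cosθ + √(L² − r² sin²θ); with ω constant, a = ω²·d²x/dθ².
d²x/dθ² = −r cosθ − r²(cos2θ)/√u − r⁴ sin²2θ/(4u^{3/2}),  u = L² − r² sin²θ = 0.00836825 m².
Substituting r = 0.0382 m, L = 0.0986 m, θ = 74.4°: d²x/dθ² = +0.0031852 m.
a = ω²·d²x/dθ² = (301)²·(+0.0031852) = +288.53 m/s²;  |a| = 288.53 m/s².

289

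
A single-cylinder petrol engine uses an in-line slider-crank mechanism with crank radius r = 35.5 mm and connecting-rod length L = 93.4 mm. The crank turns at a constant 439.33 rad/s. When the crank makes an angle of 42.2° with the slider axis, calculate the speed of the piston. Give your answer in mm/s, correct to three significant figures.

13500

ω = 439.3 rad/s
For an in-line slider-crank, x = r cosθ + √(L² − r² sin²θ), so v = −rω sinθ·[1 + r cosθ/√(L² − r² sin²θ)].
With r = 0.0355 m, L = 0.0934 m, θ = 42.2°: √(L² − r² sin²θ) = 0.090305 m.
v = −0.0355·439.3·0.67172·[1 + 0.0355·0.74080/0.090305] = -13.527 m/s.
|v| = 13.527 m/s = 13527 mm/s.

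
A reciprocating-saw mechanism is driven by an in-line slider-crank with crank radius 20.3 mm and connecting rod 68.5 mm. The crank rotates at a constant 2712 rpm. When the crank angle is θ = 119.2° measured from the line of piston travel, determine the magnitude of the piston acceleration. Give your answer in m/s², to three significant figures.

1050

ω = 2π·2712/60 = 284 rad/s
x(θ) = r cosθ + √(L² − r² sin²θ); with ω constant, a = ω²·d²x/dθ².
d²x/dθ² = −r cosθ − r²(cos2θ)/√u − r⁴ sin²2θ/(4u^{3/2}),  u = L² − r² sin²θ = 0.00437824 m².
Substituting r = 0.0203 m, L = 0.0685 m, θ = 119.2°: d²x/dθ² = +0.013061 m.
a = ω²·d²x/dθ² = (284)²·(+0.013061) = +1053.4 m/s²;  |a| = 1053.4 m/s².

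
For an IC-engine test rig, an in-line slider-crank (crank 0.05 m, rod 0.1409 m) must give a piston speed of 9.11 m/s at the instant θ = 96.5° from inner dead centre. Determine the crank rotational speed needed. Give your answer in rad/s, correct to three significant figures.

192

For an in-line slider-crank, |v_piston| = rω|sinθ|·[1 + r cosθ/√(L² − r² sin²θ)].
With r = 0.05 m, L = 0.1409 m, θ = 96.5°: the bracketed kinematic factor |dx/dθ| = 0.047546 m.
ω = v/|dx/dθ| = 9.11/0.047546 = 191.6 rad/s.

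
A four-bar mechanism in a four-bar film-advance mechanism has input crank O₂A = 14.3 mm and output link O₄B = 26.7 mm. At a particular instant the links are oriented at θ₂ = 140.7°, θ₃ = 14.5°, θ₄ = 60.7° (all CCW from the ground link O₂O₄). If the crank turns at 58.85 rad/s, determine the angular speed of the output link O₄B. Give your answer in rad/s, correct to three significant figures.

35.2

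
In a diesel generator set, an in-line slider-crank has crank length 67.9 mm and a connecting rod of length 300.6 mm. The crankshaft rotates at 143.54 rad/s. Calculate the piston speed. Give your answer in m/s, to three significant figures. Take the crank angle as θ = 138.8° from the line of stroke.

5.32

ω = 143.5 rad/s
For an in-line slider-crank, x = r cosθ + √(L² − r² sin²θ), so v = −rω sinθ·[1 + r cosθ/√(L² − r² sin²θ)].
With r = 0.0679 m, L = 0.3006 m, θ = 138.8°: √(L² − r² sin²θ) = 0.29725 m.
v = −0.0679·143.5·0.65869·[1 + 0.0679·-0.75241/0.29725] = -5.3165 m/s.
|v| = 5.3165 m/s.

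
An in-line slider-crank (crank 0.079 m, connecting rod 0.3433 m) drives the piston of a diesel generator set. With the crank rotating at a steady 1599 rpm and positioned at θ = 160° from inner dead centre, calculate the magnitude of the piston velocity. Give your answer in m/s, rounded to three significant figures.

3.54

ω = 2π·1599/60 = 167.4 rad/s
For an in-line slider-crank, x = r cosθ + √(L² − r² sin²θ), so v = −rω sinθ·[1 + r cosθ/√(L² − r² sin²θ)].
With r = 0.079 m, L = 0.3433 m, θ = 160°: √(L² − r² sin²θ) = 0.34224 m.
v = −0.079·167.4·0.34202·[1 + 0.079·-0.93969/0.34224] = -3.543 m/s.
|v| = 3.543 m/s.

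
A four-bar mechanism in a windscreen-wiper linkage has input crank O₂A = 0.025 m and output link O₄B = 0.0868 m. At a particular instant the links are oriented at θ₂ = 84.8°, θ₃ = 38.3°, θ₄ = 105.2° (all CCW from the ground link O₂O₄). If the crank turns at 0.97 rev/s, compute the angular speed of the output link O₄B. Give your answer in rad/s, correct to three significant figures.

ω₂ = 6.095 rad/s (from 0.97 rev/s).
Differentiating the loop-closure r₂e^{iθ₂}+r₃e^{iθ₃}=r₁+r₄e^{iθ₄} gives r₂ω₂e^{iθ₂}+r₃ω₃e^{iθ₃}=r₄ω₄e^{iθ₄}.
Eliminating the other unknown: ω₄ = r₂ω₂ sin(θ₂−θ₃) / [r₄ sin(θ₄−θ₃)].
Numerator sine = +0.72537; denominator sine = +0.91982.
Result = 0.025·6.095·(+0.72537) / (0.0868·(+0.91982)) = +1.3843 rad/s; magnitude 1.3843 rad/s.

1.38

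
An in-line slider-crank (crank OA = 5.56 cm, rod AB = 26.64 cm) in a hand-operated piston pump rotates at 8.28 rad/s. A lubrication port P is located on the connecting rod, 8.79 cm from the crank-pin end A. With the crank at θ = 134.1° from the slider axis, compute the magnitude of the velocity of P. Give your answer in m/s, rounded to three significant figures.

ω = 8.28 rad/s.  Crank-pin speed |V_A| = rω = 0.46037 m/s, perpendicular to OA.
Rod angle: sinφ = −(r/L) sinθ ⇒ φ = -8.620°; ω_rod = −rω cosθ/√(L²−r²sin²θ) = +1.2164 rad/s.
V_P = V_A + ω_rod × AP, with AP = 0.0879 m along the rod.
Components: V_Px = −rω sinθ − a·ω_rod·sinφ = -0.31458 m/s;  V_Py = rω cosθ + a·ω_rod·cosφ = -0.21467 m/s.
|V_P| = √(V_Px² + V_Py²) = 0.38084 m/s.

0.381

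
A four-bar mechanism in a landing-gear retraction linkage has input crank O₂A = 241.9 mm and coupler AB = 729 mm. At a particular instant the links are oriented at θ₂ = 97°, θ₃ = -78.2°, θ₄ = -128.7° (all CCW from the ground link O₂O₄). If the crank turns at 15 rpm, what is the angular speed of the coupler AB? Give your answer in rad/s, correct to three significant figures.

0.483

ω₂ = 1.571 rad/s (from 15 rpm).
Differentiating the loop-closure r₂e^{iθ₂}+r₃e^{iθ₃}=r₁+r₄e^{iθ₄} gives r₂ω₂e^{iθ₂}+r₃ω₃e^{iθ₃}=r₄ω₄e^{iθ₄}.
Eliminating the other unknown: ω₃ = r₂ω₂ sin(θ₄−θ₂) / [r₃ sin(θ₃−θ₄)].
Numerator sine = +0.71569; denominator sine = +0.77162.
Result = 0.2419·1.571·(+0.71569) / (0.729·(+0.77162)) = +0.48345 rad/s; magnitude 0.48345 rad/s.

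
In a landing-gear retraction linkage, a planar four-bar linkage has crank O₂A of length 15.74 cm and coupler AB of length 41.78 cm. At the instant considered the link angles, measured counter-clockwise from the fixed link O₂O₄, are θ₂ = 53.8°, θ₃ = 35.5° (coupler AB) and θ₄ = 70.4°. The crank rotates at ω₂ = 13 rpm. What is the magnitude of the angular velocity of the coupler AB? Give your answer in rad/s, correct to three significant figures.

0.256

ω₂ = 1.361 rad/s (from 13 rpm).
Differentiating the loop-closure r₂e^{iθ₂}+r₃e^{iθ₃}=r₁+r₄e^{iθ₄} gives r₂ω₂e^{iθ₂}+r₃ω₃e^{iθ₃}=r₄ω₄e^{iθ₄}.
Eliminating the other unknown: ω₃ = r₂ω₂ sin(θ₄−θ₂) / [r₃ sin(θ₃−θ₄)].
Numerator sine = +0.28569; denominator sine = -0.57215.
Result = 0.1574·1.361·(+0.28569) / (0.4178·(-0.57215)) = -0.25609 rad/s; magnitude 0.25609 rad/s.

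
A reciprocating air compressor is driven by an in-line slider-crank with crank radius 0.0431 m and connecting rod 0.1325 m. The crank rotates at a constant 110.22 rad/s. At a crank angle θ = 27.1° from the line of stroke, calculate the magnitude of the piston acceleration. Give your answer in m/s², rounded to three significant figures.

570

ω = 110.2 rad/s
x(θ) = r cosθ + √(L² − r² sin²θ); with ω constant, a = ω²·d²x/dθ².
d²x/dθ² = −r cosθ − r²(cos2θ)/√u − r⁴ sin²2θ/(4u^{3/2}),  u = L² − r² sin²θ = 0.0171708 m².
Substituting r = 0.0431 m, L = 0.1325 m, θ = 27.1°: d²x/dθ² = -0.046913 m.
a = ω²·d²x/dθ² = (110.2)²·(-0.046913) = -569.92 m/s²;  |a| = 569.92 m/s².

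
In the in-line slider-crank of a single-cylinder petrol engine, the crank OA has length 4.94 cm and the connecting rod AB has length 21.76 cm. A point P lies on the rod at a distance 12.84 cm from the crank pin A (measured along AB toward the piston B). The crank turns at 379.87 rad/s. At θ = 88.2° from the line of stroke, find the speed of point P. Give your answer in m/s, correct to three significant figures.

18.8

ω = 379.9 rad/s.  Crank-pin speed |V_A| = rω = 18.766 m/s, perpendicular to OA.
Rod angle: sinφ = −(r/L) sinθ ⇒ φ = -13.115°; ω_rod = −rω cosθ/√(L²−r²sin²θ) = -2.7814 rad/s.
V_P = V_A + ω_rod × AP, with AP = 0.1284 m along the rod.
Components: V_Px = −rω sinθ − a·ω_rod·sinφ = -18.837 m/s;  V_Py = rω cosθ + a·ω_rod·cosφ = +0.24163 m/s.
|V_P| = √(V_Px² + V_Py²) = 18.839 m/s.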